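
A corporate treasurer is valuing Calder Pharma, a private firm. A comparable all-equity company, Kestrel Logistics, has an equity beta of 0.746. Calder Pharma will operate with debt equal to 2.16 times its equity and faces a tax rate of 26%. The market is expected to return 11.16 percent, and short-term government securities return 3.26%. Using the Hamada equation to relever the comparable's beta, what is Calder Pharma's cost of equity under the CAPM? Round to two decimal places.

β_L = β_U × [1 + (1 − t)(D/E)] = 0.746 × [1 + (1 − 0.26) × 2.16]
    = 0.746 × [1 + 0.74 × 2.16] = 0.746 × 2.5984 = 1.9384
MRP = 11.16% − 3.26% = 7.90%
E(R) = R_f + β_L × MRP = 3.26% + 1.9384 × 7.90% = 18.57%

18.57%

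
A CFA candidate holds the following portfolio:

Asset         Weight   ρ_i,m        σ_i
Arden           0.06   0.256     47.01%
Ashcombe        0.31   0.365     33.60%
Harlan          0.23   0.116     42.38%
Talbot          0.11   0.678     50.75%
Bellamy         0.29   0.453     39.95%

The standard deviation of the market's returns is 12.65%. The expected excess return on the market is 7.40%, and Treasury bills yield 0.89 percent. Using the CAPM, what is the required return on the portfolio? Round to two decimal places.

9.48%

β_Arden = 0.256 × 47.01% / 12.65% = 0.9513
β_Ashcombe = 0.365 × 33.60% / 12.65% = 0.9695
β_Harlan = 0.116 × 42.38% / 12.65% = 0.3886
β_Talbot = 0.678 × 50.75% / 12.65% = 2.7200
β_Bellamy = 0.453 × 39.95% / 12.65% = 1.4306
β_P = Σ w_i β_i = 0.06×0.9513 + 0.31×0.9695 + 0.23×0.3886 + 0.11×2.7200 + 0.29×1.4306 = 1.1611
E(R_P) = R_f + β_P × MRP = 0.89% + 1.1611 × 7.40% = 9.48%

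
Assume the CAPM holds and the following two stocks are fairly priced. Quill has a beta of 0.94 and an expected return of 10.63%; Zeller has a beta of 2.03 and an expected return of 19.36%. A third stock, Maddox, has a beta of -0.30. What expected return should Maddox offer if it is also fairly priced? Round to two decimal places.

MRP (SML slope) = (19.36% − 10.63%) / (2.03 − 0.94) = 8.73% / 1.09 = 8.0092%
R_f (intercept) = 10.63% − 0.94 × 8.0092% = 3.1014%
E(R_Maddox) = R_f + β × MRP = 3.1014% + -0.30 × 8.0092% = 0.70%

0.70%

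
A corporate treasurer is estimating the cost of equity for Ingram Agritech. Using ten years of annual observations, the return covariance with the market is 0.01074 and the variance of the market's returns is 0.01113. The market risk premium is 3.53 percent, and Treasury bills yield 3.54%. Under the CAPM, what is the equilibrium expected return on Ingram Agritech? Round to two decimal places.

6.95%

β = Cov(R_i, R_m) / Var(R_m) = 0.01074 / 0.01113 = 0.9650
E(R) = R_f + β × MRP = 3.54% + 0.9650 × 3.53% = 6.95%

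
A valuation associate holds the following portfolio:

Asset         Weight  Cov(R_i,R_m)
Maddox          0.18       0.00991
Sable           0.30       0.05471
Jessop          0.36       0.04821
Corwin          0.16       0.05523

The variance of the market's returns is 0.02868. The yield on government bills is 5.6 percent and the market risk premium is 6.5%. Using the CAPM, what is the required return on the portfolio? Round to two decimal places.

β_Maddox = 0.00991 / 0.02868 = 0.3455
β_Sable = 0.05471 / 0.02868 = 1.9076
β_Jessop = 0.04821 / 0.02868 = 1.6810
β_Corwin = 0.05523 / 0.02868 = 1.9257
β_P = Σ w_i β_i = 0.18×0.3455 + 0.30×1.9076 + 0.36×1.6810 + 0.16×1.9257 = 1.5477
E(R_P) = R_f + β_P × MRP = 5.6% + 1.5477 × 6.5% = 15.66%

15.66%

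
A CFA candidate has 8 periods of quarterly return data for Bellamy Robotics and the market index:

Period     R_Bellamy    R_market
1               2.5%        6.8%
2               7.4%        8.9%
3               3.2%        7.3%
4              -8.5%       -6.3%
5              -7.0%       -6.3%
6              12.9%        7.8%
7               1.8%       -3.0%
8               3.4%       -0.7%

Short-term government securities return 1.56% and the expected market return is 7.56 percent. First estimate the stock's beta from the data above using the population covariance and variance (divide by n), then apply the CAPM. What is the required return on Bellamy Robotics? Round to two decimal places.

Mean R_i = (2.5 + 7.4 + 3.2 − 8.5 − 7.0 + 12.9 + 1.8 + 3.4) / 8 = 1.9625%
Mean R_m = (6.8 + 8.9 + 7.3 − 6.3 − 6.3 + 7.8 − 3.0 − 0.7) / 8 = 1.8125%
Σ(R_i − R̄_i)(R_m − R̄_m) = 268.2538  ⇒  Cov = 268.2538 / 8 = 33.5317
Σ(R_m − R̄_m)² = 302.1688  ⇒  Var(R_m) = 302.1688 / 8 = 37.7711
β = Cov / Var(R_m) = 33.5317 / 37.7711 = 0.8878
MRP = 7.56% − 1.56% = 6.00%
E(R) = R_f + β × MRP = 1.56% + 0.8878 × 6.00% = 6.89%

6.89%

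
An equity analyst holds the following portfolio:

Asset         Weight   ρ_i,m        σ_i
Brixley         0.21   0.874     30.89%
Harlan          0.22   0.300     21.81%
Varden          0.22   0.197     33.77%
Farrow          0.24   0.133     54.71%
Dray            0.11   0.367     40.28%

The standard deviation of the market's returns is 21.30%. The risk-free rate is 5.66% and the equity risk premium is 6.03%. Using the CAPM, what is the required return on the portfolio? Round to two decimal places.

9.04%

β_Brixley = 0.874 × 30.89% / 21.30% = 1.2675
β_Harlan = 0.300 × 21.81% / 21.30% = 0.3072
β_Varden = 0.197 × 33.77% / 21.30% = 0.3123
β_Farrow = 0.133 × 54.71% / 21.30% = 0.3416
β_Dray = 0.367 × 40.28% / 21.30% = 0.6940
β_P = Σ w_i β_i = 0.21×1.2675 + 0.22×0.3072 + 0.22×0.3123 + 0.24×0.3416 + 0.11×0.6940 = 0.5608
E(R_P) = R_f + β_P × MRP = 5.66% + 0.5608 × 6.03% = 9.04%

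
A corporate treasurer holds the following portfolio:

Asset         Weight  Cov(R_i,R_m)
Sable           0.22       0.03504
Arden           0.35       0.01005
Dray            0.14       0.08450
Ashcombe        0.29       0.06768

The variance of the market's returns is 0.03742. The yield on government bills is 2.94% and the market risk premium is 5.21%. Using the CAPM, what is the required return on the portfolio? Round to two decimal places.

8.88%

β_Sable = 0.03504 / 0.03742 = 0.9364
β_Arden = 0.01005 / 0.03742 = 0.2686
β_Dray = 0.08450 / 0.03742 = 2.2582
β_Ashcombe = 0.06768 / 0.03742 = 1.8087
β_P = Σ w_i β_i = 0.22×0.9364 + 0.35×0.2686 + 0.14×2.2582 + 0.29×1.8087 = 1.1407
E(R_P) = R_f + β_P × MRP = 2.94% + 1.1407 × 5.21% = 8.88%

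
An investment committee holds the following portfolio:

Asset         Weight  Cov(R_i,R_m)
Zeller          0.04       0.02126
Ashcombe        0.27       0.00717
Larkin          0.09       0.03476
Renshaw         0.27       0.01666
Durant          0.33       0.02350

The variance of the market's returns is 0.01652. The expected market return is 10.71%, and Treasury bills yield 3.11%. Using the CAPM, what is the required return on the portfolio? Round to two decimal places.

11.47%

β_Zeller = 0.02126 / 0.01652 = 1.2869
β_Ashcombe = 0.00717 / 0.01652 = 0.4340
β_Larkin = 0.03476 / 0.01652 = 2.1041
β_Renshaw = 0.01666 / 0.01652 = 1.0085
β_Durant = 0.02350 / 0.01652 = 1.4225
β_P = Σ w_i β_i = 0.04×1.2869 + 0.27×0.4340 + 0.09×2.1041 + 0.27×1.0085 + 0.33×1.4225 = 1.0997
MRP = 10.71% − 3.11% = 7.60%
E(R_P) = R_f + β_P × MRP = 3.11% + 1.0997 × 7.60% = 11.47%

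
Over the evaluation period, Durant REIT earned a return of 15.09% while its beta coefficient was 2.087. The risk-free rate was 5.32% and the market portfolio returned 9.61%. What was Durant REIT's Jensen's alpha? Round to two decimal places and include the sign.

Market excess return = 9.61% − 5.32% = 4.29%
CAPM benchmark = R_f + β(R_m − R_f) = 5.32% + 2.087 × 4.29% = 14.27323%
α = actual − benchmark = 15.09% − 14.27323% = +0.82%

+0.82%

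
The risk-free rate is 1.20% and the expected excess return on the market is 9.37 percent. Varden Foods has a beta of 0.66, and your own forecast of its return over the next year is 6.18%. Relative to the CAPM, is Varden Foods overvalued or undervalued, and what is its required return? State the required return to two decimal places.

Overvalued; required return 7.38%

Required return = R_f + β·MRP = 1.20% + 0.66 × 9.37% = 7.38%
Forecast 6.18% < required 7.38% → the stock plots below the SML → overvalued.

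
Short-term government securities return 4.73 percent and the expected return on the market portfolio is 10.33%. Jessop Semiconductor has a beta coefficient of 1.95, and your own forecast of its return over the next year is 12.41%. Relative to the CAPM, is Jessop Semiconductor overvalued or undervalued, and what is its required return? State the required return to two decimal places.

MRP = 10.33% − 4.73% = 5.60%
Required return = R_f + β·MRP = 4.73% + 1.95 × 5.60% = 15.65%
Forecast 12.41% < required 15.65% → the stock plots below the SML → overvalued.

Overvalued; required return 15.65%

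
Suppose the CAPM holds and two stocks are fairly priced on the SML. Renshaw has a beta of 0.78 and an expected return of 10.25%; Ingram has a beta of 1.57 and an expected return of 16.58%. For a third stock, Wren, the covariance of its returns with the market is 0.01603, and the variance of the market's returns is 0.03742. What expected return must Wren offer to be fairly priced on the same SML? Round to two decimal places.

7.43%

MRP = (16.58% − 10.25%) / (1.57 − 0.78) = 8.0127%
R_f = 10.25% − 0.78 × 8.0127% = 4.0001%
β_Wren = Cov / Var(R_m) = 0.01603 / 0.03742 = 0.4284
E(R_Wren) = R_f + β × MRP = 4.0001% + 0.4284 × 8.0127% = 7.43%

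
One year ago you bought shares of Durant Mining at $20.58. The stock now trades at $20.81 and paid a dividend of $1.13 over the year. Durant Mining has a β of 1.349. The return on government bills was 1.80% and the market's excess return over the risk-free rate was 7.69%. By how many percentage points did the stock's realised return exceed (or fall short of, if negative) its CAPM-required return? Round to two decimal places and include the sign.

-5.57%

Realised HPR = (P1 + D1 − P0) / P0 = (20.81 + 1.13 − 20.58) / 20.58 = 1.36 / 20.58 = 6.6084%
CAPM required = R_f + β·MRP = 1.80% + 1.349 × 7.69% = 12.17381%
α = realised − required = 6.6084% − 12.17381% = -5.57%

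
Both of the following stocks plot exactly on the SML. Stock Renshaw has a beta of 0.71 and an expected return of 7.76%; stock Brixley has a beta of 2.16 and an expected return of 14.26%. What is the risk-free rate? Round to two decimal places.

4.58%

Both satisfy E(R) = R_f + β·MRP, so the slope of the SML is
MRP = (14.26% − 7.76%) / (2.16 − 0.71) = 6.50% / 1.45 = 4.4828%
R_f = E(R_Renshaw) − β_Renshaw·MRP = 7.76% − 0.71 × 4.4828% = 4.5772%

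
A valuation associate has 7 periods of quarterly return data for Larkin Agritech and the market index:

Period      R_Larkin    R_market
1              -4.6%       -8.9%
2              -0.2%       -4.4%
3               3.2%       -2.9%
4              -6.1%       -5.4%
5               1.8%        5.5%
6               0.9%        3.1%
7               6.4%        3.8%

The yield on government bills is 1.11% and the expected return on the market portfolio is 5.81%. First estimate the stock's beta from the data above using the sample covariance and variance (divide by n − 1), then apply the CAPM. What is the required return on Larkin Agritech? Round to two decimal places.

3.86%

Mean R_i = (-4.6 − 0.2 + 3.2 − 6.1 + 1.8 + 0.9 + 6.4) / 7 = 0.2000%
Mean R_m = (-8.9 − 4.4 − 2.9 − 5.4 + 5.5 + 3.1 + 3.8) / 7 = -1.3143%
Σ(R_i − R̄_i)(R_m − R̄_m) = 104.3300  ⇒  Cov = 104.3300 / 6 = 17.3883
Σ(R_m − R̄_m)² = 178.3486  ⇒  Var(R_m) = 178.3486 / 6 = 29.7248
β = Cov / Var(R_m) = 17.3883 / 29.7248 = 0.5850
MRP = 5.81% − 1.11% = 4.70%
E(R) = R_f + β × MRP = 1.11% + 0.5850 × 4.70% = 3.86%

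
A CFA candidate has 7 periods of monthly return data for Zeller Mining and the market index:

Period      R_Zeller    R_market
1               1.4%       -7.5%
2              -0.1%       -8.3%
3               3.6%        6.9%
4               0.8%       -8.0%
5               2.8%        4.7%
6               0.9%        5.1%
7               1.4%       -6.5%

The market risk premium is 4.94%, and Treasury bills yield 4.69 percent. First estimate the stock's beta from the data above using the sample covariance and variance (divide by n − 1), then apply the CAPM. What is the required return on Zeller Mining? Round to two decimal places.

5.32%

Mean R_i = (1.4 − 0.1 + 3.6 + 0.8 + 2.8 + 0.9 + 1.4) / 7 = 1.5429%
Mean R_m = (-7.5 − 8.3 + 6.9 − 8.0 + 4.7 + 5.1 − 6.5) / 7 = -1.9429%
Σ(R_i − R̄_i)(R_m − R̄_m) = 38.4029  ⇒  Cov = 38.4029 / 6 = 6.4005
Σ(R_m − R̄_m)² = 300.6771  ⇒  Var(R_m) = 300.6771 / 6 = 50.1129
β = Cov / Var(R_m) = 6.4005 / 50.1129 = 0.1277
E(R) = R_f + β × MRP = 4.69% + 0.1277 × 4.94% = 5.32%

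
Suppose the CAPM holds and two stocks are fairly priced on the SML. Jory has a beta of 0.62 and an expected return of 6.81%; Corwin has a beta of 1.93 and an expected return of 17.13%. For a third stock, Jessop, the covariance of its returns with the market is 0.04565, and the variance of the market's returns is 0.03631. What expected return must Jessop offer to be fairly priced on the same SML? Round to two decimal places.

MRP = (17.13% − 6.81%) / (1.93 − 0.62) = 7.8779%
R_f = 6.81% − 0.62 × 7.8779% = 1.9257%
β_Jessop = Cov / Var(R_m) = 0.04565 / 0.03631 = 1.2572
E(R_Jessop) = R_f + β × MRP = 1.9257% + 1.2572 × 7.8779% = 11.83%

11.83%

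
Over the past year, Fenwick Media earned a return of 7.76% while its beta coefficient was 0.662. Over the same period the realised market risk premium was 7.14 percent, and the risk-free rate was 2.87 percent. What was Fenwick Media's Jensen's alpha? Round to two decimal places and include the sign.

CAPM benchmark = R_f + β(R_m − R_f) = 2.87% + 0.662 × 7.14% = 7.59668%
α = actual − benchmark = 7.76% − 7.59668% = +0.16%

+0.16%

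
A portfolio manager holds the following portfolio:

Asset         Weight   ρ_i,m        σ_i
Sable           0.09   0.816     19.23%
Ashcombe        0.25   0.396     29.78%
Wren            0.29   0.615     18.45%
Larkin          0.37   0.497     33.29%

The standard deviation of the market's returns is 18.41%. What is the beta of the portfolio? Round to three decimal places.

0.748

β_Sable = 0.816 × 19.23% / 18.41% = 0.8523
β_Ashcombe = 0.396 × 29.78% / 18.41% = 0.6406
β_Wren = 0.615 × 18.45% / 18.41% = 0.6163
β_Larkin = 0.497 × 33.29% / 18.41% = 0.8987
β_P = Σ w_i β_i = 0.09×0.8523 + 0.25×0.6406 + 0.29×0.6163 + 0.37×0.8987 = 0.7481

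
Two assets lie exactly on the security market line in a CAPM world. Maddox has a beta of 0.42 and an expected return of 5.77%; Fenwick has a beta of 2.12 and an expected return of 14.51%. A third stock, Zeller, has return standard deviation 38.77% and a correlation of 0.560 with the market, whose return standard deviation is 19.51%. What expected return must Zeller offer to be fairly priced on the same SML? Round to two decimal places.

9.33%

MRP = (14.51% − 5.77%) / (2.12 − 0.42) = 5.1412%
R_f = 5.77% − 0.42 × 5.1412% = 3.6107%
β_Zeller = ρ·σ_i/σ_m = 0.560 × 38.77 / 19.51 = 1.1128
E(R_Zeller) = R_f + β × MRP = 3.6107% + 1.1128 × 5.1412% = 9.33%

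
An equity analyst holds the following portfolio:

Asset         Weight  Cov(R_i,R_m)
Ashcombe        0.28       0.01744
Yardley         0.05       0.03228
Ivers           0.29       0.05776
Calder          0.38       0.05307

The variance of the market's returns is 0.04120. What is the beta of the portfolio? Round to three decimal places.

1.054

β_Ashcombe = 0.01744 / 0.04120 = 0.4233
β_Yardley = 0.03228 / 0.04120 = 0.7835
β_Ivers = 0.05776 / 0.04120 = 1.4019
β_Calder = 0.05307 / 0.04120 = 1.2881
β_P = Σ w_i β_i = 0.28×0.4233 + 0.05×0.7835 + 0.29×1.4019 + 0.38×1.2881 = 1.0537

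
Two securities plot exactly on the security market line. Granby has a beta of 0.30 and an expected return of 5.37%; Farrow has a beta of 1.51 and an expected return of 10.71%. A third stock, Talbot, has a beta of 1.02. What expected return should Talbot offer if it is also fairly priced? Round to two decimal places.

MRP (SML slope) = (10.71% − 5.37%) / (1.51 − 0.30) = 5.34% / 1.21 = 4.4132%
R_f (intercept) = 5.37% − 0.30 × 4.4132% = 4.0460%
E(R_Talbot) = R_f + β × MRP = 4.0460% + 1.02 × 4.4132% = 8.55%

8.55%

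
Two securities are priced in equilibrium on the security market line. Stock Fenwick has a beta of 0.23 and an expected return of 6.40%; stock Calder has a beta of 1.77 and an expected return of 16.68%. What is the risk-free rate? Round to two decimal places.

4.86%

Both satisfy E(R) = R_f + β·MRP, so the slope of the SML is
MRP = (16.68% − 6.40%) / (1.77 − 0.23) = 10.28% / 1.54 = 6.6753%
R_f = E(R_Fenwick) − β_Fenwick·MRP = 6.40% − 0.23 × 6.6753% = 4.8647%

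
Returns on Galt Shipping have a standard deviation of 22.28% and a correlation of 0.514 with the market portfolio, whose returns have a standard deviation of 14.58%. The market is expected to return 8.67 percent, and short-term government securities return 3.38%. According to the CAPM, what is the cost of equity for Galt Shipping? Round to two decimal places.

7.54%

β = ρ × σ_i / σ_m = 0.514 × 22.28% / 14.58% = 0.7855
MRP = 8.67% − 3.38% = 5.29%
E(R) = 3.38% + 0.7855 × 5.29% = 7.54%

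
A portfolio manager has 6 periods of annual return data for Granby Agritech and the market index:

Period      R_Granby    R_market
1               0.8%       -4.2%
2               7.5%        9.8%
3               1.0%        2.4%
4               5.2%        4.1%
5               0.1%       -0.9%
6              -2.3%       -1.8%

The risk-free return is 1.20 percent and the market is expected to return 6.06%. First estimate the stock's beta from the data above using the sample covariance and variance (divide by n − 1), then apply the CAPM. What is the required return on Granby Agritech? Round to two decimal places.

Mean R_i = (0.8 + 7.5 + 1.0 + 5.2 + 0.1 − 2.3) / 6 = 2.0500%
Mean R_m = (-4.2 + 9.8 + 2.4 + 4.1 − 0.9 − 1.8) / 6 = 1.5667%
Σ(R_i − R̄_i)(R_m − R̄_m) = 78.6400  ⇒  Cov = 78.6400 / 5 = 15.7280
Σ(R_m − R̄_m)² = 125.5733  ⇒  Var(R_m) = 125.5733 / 5 = 25.1147
β = Cov / Var(R_m) = 15.7280 / 25.1147 = 0.6262
MRP = 6.06% − 1.20% = 4.86%
E(R) = R_f + β × MRP = 1.20% + 0.6262 × 4.86% = 4.24%

4.24%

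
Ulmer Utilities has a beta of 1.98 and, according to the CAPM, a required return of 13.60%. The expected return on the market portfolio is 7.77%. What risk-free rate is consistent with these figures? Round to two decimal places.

1.82%

E(R) = R_f + β(E(R_m) − R_f) = R_f(1 − β) + β·E(R_m)
13.60% = R_f × (1 − 1.98) + 1.98 × 7.77%
13.60% = R_f × -0.98 + 15.3846%
R_f = (13.60% − 15.3846%) / -0.98 = 1.82%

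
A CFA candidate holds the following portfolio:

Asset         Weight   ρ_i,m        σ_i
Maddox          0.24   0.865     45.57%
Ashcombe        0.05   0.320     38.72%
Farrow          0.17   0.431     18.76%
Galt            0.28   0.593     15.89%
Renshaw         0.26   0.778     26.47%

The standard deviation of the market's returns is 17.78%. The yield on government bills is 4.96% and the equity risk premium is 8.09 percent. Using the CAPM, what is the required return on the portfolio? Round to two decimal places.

13.81%

β_Maddox = 0.865 × 45.57% / 17.78% = 2.2170
β_Ashcombe = 0.320 × 38.72% / 17.78% = 0.6969
β_Farrow = 0.431 × 18.76% / 17.78% = 0.4548
β_Galt = 0.593 × 15.89% / 17.78% = 0.5300
β_Renshaw = 0.778 × 26.47% / 17.78% = 1.1582
β_P = Σ w_i β_i = 0.24×2.2170 + 0.05×0.6969 + 0.17×0.4548 + 0.28×0.5300 + 0.26×1.1582 = 1.0938
E(R_P) = R_f + β_P × MRP = 4.96% + 1.0938 × 8.09% = 13.81%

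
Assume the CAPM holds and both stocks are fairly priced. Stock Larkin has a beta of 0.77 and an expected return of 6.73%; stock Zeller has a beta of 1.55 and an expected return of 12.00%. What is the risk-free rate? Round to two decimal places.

Both satisfy E(R) = R_f + β·MRP, so the slope of the SML is
MRP = (12.00% − 6.73%) / (1.55 − 0.77) = 5.27% / 0.78 = 6.7564%
R_f = E(R_Larkin) − β_Larkin·MRP = 6.73% − 0.77 × 6.7564% = 1.5276%

1.53%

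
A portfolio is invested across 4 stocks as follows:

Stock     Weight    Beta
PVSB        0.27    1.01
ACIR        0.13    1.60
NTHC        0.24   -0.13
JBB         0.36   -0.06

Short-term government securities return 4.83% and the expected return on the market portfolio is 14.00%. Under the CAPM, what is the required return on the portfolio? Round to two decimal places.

8.75%

β_P = Σ w_i β_i = 0.27×1.01 + 0.13×1.60 + 0.24×-0.13 + 0.36×-0.06 = 0.4279
MRP = 14.00% − 4.83% = 9.17%
E(R_P) = R_f + β_P × MRP = 4.83% + 0.4279 × 9.17% = 8.75%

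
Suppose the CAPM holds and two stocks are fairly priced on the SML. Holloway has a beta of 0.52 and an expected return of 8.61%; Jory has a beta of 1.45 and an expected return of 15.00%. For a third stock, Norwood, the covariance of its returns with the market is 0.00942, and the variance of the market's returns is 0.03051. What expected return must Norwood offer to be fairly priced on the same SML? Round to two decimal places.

MRP = (15.00% − 8.61%) / (1.45 − 0.52) = 6.8710%
R_f = 8.61% − 0.52 × 6.8710% = 5.0371%
β_Norwood = Cov / Var(R_m) = 0.00942 / 0.03051 = 0.3088
E(R_Norwood) = R_f + β × MRP = 5.0371% + 0.3088 × 6.8710% = 7.16%

7.16%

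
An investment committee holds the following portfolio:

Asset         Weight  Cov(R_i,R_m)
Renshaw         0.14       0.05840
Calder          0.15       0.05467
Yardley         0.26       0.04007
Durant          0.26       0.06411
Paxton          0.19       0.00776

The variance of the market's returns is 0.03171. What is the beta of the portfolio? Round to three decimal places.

β_Renshaw = 0.05840 / 0.03171 = 1.8417
β_Calder = 0.05467 / 0.03171 = 1.7241
β_Yardley = 0.04007 / 0.03171 = 1.2636
β_Durant = 0.06411 / 0.03171 = 2.0218
β_Paxton = 0.00776 / 0.03171 = 0.2447
β_P = Σ w_i β_i = 0.14×1.8417 + 0.15×1.7241 + 0.26×1.2636 + 0.26×2.0218 + 0.19×0.2447 = 1.4172

1.417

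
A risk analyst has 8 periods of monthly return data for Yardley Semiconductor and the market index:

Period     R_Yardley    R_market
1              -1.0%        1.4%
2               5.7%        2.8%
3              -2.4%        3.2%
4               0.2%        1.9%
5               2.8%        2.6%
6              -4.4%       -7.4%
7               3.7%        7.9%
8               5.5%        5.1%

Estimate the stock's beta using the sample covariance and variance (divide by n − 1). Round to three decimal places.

Mean R_i = (-1.0 + 5.7 − 2.4 + 0.2 + 2.8 − 4.4 + 3.7 + 5.5) / 8 = 1.2625%
Mean R_m = (1.4 + 2.8 + 3.2 + 1.9 + 2.6 − 7.4 + 7.9 + 5.1) / 8 = 2.1875%
Σ(R_i − R̄_i)(R_m − R̄_m) = 82.2863  ⇒  Cov = 82.2863 / 7 = 11.7552
Σ(R_m − R̄_m)² = 135.3088  ⇒  Var(R_m) = 135.3088 / 7 = 19.3298
β = Cov / Var(R_m) = 11.7552 / 19.3298 = 0.6081

0.608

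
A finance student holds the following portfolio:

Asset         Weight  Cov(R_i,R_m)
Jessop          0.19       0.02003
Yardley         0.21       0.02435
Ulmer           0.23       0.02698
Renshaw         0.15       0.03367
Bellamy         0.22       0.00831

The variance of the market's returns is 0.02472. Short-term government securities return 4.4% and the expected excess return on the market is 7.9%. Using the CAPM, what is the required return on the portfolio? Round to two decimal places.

β_Jessop = 0.02003 / 0.02472 = 0.8103
β_Yardley = 0.02435 / 0.02472 = 0.9850
β_Ulmer = 0.02698 / 0.02472 = 1.0914
β_Renshaw = 0.03367 / 0.02472 = 1.3621
β_Bellamy = 0.00831 / 0.02472 = 0.3362
β_P = Σ w_i β_i = 0.19×0.8103 + 0.21×0.9850 + 0.23×1.0914 + 0.15×1.3621 + 0.22×0.3362 = 0.8901
E(R_P) = R_f + β_P × MRP = 4.4% + 0.8901 × 7.9% = 11.43%

11.43%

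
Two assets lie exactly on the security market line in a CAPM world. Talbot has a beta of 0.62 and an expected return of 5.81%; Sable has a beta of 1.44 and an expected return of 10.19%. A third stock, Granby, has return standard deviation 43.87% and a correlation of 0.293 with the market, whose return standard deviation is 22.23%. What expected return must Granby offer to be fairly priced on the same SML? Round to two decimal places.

MRP = (10.19% − 5.81%) / (1.44 − 0.62) = 5.3415%
R_f = 5.81% − 0.62 × 5.3415% = 2.4983%
β_Granby = ρ·σ_i/σ_m = 0.293 × 43.87 / 22.23 = 0.5782
E(R_Granby) = R_f + β × MRP = 2.4983% + 0.5782 × 5.3415% = 5.59%

5.59%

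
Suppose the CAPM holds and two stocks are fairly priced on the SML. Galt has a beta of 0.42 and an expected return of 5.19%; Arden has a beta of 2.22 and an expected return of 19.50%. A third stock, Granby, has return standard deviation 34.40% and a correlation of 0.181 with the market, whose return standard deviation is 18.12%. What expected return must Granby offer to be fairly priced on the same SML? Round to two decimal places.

4.58%

MRP = (19.50% − 5.19%) / (2.22 − 0.42) = 7.9500%
R_f = 5.19% − 0.42 × 7.9500% = 1.8510%
β_Granby = ρ·σ_i/σ_m = 0.181 × 34.40 / 18.12 = 0.3436
E(R_Granby) = R_f + β × MRP = 1.8510% + 0.3436 × 7.9500% = 4.58%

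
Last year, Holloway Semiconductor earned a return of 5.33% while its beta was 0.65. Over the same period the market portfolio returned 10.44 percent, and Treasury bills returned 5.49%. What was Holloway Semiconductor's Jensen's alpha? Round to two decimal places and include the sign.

-3.38%

Market excess return = 10.44% − 5.49% = 4.95%
CAPM benchmark = R_f + β(R_m − R_f) = 5.49% + 0.65 × 4.95% = 8.7075%
α = actual − benchmark = 5.33% − 8.7075% = -3.38%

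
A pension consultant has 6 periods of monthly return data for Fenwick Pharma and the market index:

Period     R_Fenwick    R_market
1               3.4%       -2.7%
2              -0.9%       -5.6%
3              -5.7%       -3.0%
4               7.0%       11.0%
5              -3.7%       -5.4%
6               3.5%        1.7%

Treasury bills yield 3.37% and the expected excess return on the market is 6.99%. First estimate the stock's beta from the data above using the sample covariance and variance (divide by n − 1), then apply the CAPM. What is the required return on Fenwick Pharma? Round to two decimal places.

Mean R_i = (3.4 − 0.9 − 5.7 + 7.0 − 3.7 + 3.5) / 6 = 0.6000%
Mean R_m = (-2.7 − 5.6 − 3.0 + 11.0 − 5.4 + 1.7) / 6 = -0.6667%
Σ(R_i − R̄_i)(R_m − R̄_m) = 118.2900  ⇒  Cov = 118.2900 / 5 = 23.6580
Σ(R_m − R̄_m)² = 198.0333  ⇒  Var(R_m) = 198.0333 / 5 = 39.6067
β = Cov / Var(R_m) = 23.6580 / 39.6067 = 0.5973
E(R) = R_f + β × MRP = 3.37% + 0.5973 × 6.99% = 7.55%

7.55%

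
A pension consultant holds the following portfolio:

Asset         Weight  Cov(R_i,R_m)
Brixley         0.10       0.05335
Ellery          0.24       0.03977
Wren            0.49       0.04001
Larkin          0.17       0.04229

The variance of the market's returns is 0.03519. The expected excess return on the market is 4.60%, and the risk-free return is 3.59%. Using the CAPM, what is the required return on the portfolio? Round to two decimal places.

9.04%

β_Brixley = 0.05335 / 0.03519 = 1.5161
β_Ellery = 0.03977 / 0.03519 = 1.1302
β_Wren = 0.04001 / 0.03519 = 1.1370
β_Larkin = 0.04229 / 0.03519 = 1.2018
β_P = Σ w_i β_i = 0.10×1.5161 + 0.24×1.1302 + 0.49×1.1370 + 0.17×1.2018 = 1.1843
E(R_P) = R_f + β_P × MRP = 3.59% + 1.1843 × 4.60% = 9.04%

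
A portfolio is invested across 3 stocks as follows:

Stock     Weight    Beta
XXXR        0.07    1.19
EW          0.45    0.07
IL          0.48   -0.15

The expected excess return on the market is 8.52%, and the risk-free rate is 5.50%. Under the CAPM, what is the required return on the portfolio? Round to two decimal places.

β_P = Σ w_i β_i = 0.07×1.19 + 0.45×0.07 + 0.48×-0.15 = 0.0428
E(R_P) = R_f + β_P × MRP = 5.50% + 0.0428 × 8.52% = 5.86%

5.86%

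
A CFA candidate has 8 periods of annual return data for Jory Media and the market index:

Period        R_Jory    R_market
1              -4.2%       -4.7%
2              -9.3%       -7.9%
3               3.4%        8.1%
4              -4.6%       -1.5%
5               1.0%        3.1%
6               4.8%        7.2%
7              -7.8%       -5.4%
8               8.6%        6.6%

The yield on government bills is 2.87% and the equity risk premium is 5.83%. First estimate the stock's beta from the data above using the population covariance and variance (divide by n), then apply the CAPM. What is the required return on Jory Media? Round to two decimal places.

Mean R_i = (-4.2 − 9.3 + 3.4 − 4.6 + 1.0 + 4.8 − 7.8 + 8.6) / 8 = -1.0125%
Mean R_m = (-4.7 − 7.9 + 8.1 − 1.5 + 3.1 + 7.2 − 5.4 + 6.6) / 8 = 0.6875%
Σ(R_i − R̄_i)(R_m − R̄_m) = 269.7588  ⇒  Cov = 269.7588 / 8 = 33.7199
Σ(R_m − R̄_m)² = 282.7488  ⇒  Var(R_m) = 282.7488 / 8 = 35.3436
β = Cov / Var(R_m) = 33.7199 / 35.3436 = 0.9541
E(R) = R_f + β × MRP = 2.87% + 0.9541 × 5.83% = 8.43%

8.43%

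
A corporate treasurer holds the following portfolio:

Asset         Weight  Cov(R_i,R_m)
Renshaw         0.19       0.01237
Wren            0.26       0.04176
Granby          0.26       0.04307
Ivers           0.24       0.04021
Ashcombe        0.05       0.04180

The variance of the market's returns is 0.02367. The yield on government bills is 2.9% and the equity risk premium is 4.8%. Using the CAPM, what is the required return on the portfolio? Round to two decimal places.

β_Renshaw = 0.01237 / 0.02367 = 0.5226
β_Wren = 0.04176 / 0.02367 = 1.7643
β_Granby = 0.04307 / 0.02367 = 1.8196
β_Ivers = 0.04021 / 0.02367 = 1.6988
β_Ashcombe = 0.04180 / 0.02367 = 1.7659
β_P = Σ w_i β_i = 0.19×0.5226 + 0.26×1.7643 + 0.26×1.8196 + 0.24×1.6988 + 0.05×1.7659 = 1.5271
E(R_P) = R_f + β_P × MRP = 2.9% + 1.5271 × 4.8% = 10.23%

10.23%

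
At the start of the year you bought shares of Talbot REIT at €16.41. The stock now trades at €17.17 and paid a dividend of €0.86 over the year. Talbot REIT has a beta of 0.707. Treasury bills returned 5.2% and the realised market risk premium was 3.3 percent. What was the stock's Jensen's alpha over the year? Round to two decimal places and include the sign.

Realised HPR = (P1 + D1 − P0) / P0 = (17.17 + 0.86 − 16.41) / 16.41 = 1.62 / 16.41 = 9.8720%
CAPM required = R_f + β·MRP = 5.2% + 0.707 × 3.3% = 7.5331%
α = realised − required = 9.8720% − 7.5331% = +2.34%

+2.34%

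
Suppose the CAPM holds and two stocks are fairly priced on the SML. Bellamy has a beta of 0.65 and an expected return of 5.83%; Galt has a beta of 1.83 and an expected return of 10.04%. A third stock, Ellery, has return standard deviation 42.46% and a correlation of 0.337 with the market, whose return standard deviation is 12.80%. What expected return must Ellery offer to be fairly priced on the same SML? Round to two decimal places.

7.50%

MRP = (10.04% − 5.83%) / (1.83 − 0.65) = 3.5678%
R_f = 5.83% − 0.65 × 3.5678% = 3.5109%
β_Ellery = ρ·σ_i/σ_m = 0.337 × 42.46 / 12.80 = 1.1179
E(R_Ellery) = R_f + β × MRP = 3.5109% + 1.1179 × 3.5678% = 7.50%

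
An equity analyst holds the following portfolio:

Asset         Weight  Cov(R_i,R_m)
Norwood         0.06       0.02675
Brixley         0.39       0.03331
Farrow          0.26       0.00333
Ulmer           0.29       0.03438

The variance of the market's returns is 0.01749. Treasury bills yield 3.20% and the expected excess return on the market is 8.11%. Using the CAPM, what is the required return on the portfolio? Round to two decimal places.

β_Norwood = 0.02675 / 0.01749 = 1.5294
β_Brixley = 0.03331 / 0.01749 = 1.9045
β_Farrow = 0.00333 / 0.01749 = 0.1904
β_Ulmer = 0.03438 / 0.01749 = 1.9657
β_P = Σ w_i β_i = 0.06×1.5294 + 0.39×1.9045 + 0.26×0.1904 + 0.29×1.9657 = 1.4541
E(R_P) = R_f + β_P × MRP = 3.20% + 1.4541 × 8.11% = 14.99%

14.99%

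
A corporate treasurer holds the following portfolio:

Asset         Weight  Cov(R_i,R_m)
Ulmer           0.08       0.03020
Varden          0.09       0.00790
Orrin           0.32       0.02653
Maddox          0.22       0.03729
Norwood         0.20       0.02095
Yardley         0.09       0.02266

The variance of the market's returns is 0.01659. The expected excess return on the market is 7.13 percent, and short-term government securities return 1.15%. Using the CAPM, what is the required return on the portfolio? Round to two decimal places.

β_Ulmer = 0.03020 / 0.01659 = 1.8204
β_Varden = 0.00790 / 0.01659 = 0.4762
β_Orrin = 0.02653 / 0.01659 = 1.5992
β_Maddox = 0.03729 / 0.01659 = 2.2477
β_Norwood = 0.02095 / 0.01659 = 1.2628
β_Yardley = 0.02266 / 0.01659 = 1.3659
β_P = Σ w_i β_i = 0.08×1.8204 + 0.09×0.4762 + 0.32×1.5992 + 0.22×2.2477 + 0.20×1.2628 + 0.09×1.3659 = 1.5702
E(R_P) = R_f + β_P × MRP = 1.15% + 1.5702 × 7.13% = 12.35%

12.35%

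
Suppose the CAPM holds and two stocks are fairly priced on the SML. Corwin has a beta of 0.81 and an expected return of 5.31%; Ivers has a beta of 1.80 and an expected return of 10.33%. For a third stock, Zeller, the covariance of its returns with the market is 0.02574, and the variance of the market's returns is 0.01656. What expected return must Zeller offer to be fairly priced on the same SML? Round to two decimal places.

MRP = (10.33% − 5.31%) / (1.80 − 0.81) = 5.0707%
R_f = 5.31% − 0.81 × 5.0707% = 1.2027%
β_Zeller = Cov / Var(R_m) = 0.02574 / 0.01656 = 1.5543
E(R_Zeller) = R_f + β × MRP = 1.2027% + 1.5543 × 5.0707% = 9.08%

9.08%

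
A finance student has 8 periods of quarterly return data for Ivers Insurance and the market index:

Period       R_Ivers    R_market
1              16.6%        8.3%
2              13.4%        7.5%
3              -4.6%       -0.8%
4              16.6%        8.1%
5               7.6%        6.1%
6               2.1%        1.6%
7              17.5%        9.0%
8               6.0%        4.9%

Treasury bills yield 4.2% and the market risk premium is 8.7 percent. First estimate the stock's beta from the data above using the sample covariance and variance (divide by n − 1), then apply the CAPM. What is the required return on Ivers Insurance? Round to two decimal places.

23.62%

Mean R_i = (16.6 + 13.4 − 4.6 + 16.6 + 7.6 + 2.1 + 17.5 + 6.0) / 8 = 9.4000%
Mean R_m = (8.3 + 7.5 − 0.8 + 8.1 + 6.1 + 1.6 + 9.0 + 4.9) / 8 = 5.5875%
Σ(R_i − R̄_i)(R_m − R̄_m) = 192.8600  ⇒  Cov = 192.8600 / 7 = 27.5514
Σ(R_m − R̄_m)² = 86.4088  ⇒  Var(R_m) = 86.4088 / 7 = 12.3441
β = Cov / Var(R_m) = 27.5514 / 12.3441 = 2.2319
E(R) = R_f + β × MRP = 4.2% + 2.2319 × 8.7% = 23.62%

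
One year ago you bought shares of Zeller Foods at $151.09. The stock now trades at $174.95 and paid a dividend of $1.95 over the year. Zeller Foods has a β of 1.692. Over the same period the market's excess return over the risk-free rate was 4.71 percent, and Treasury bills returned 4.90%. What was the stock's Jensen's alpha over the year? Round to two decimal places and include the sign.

Realised HPR = (P1 + D1 − P0) / P0 = (174.95 + 1.95 − 151.09) / 151.09 = 25.81 / 151.09 = 17.0825%
CAPM required = R_f + β·MRP = 4.90% + 1.692 × 4.71% = 12.86932%
α = realised − required = 17.0825% − 12.86932% = +4.21%

+4.21%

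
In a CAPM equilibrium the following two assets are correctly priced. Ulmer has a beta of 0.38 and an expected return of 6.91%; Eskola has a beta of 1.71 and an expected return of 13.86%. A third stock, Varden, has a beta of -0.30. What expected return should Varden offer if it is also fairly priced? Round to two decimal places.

MRP (SML slope) = (13.86% − 6.91%) / (1.71 − 0.38) = 6.95% / 1.33 = 5.2256%
R_f (intercept) = 6.91% − 0.38 × 5.2256% = 4.9243%
E(R_Varden) = R_f + β × MRP = 4.9243% + -0.30 × 5.2256% = 3.36%

3.36%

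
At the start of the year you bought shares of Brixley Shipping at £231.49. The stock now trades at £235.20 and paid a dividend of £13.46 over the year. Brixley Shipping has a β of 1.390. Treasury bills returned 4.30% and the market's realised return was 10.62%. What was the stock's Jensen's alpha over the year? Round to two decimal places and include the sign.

Realised HPR = (P1 + D1 − P0) / P0 = (235.20 + 13.46 − 231.49) / 231.49 = 17.17 / 231.49 = 7.4172%
MRP = 10.62% − 4.30% = 6.32%
CAPM required = R_f + β·MRP = 4.30% + 1.390 × 6.32% = 13.08480%
α = realised − required = 7.4172% − 13.08480% = -5.67%

-5.67%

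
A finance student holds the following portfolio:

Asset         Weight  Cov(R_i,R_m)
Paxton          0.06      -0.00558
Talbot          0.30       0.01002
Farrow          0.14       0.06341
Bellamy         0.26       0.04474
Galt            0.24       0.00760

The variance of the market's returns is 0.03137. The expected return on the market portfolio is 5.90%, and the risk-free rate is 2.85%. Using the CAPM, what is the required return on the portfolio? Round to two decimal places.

β_Paxton = -0.00558 / 0.03137 = -0.1779
β_Talbot = 0.01002 / 0.03137 = 0.3194
β_Farrow = 0.06341 / 0.03137 = 2.0214
β_Bellamy = 0.04474 / 0.03137 = 1.4262
β_Galt = 0.00760 / 0.03137 = 0.2423
β_P = Σ w_i β_i = 0.06×-0.1779 + 0.30×0.3194 + 0.14×2.0214 + 0.26×1.4262 + 0.24×0.2423 = 0.7971
MRP = 5.90% − 2.85% = 3.05%
E(R_P) = R_f + β_P × MRP = 2.85% + 0.7971 × 3.05% = 5.28%

5.28%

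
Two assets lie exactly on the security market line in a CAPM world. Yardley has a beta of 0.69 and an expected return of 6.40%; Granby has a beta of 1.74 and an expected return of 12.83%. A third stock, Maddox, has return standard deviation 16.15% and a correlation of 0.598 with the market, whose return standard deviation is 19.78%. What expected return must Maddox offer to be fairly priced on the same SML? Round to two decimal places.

5.16%

MRP = (12.83% − 6.40%) / (1.74 − 0.69) = 6.1238%
R_f = 6.40% − 0.69 × 6.1238% = 2.1746%
β_Maddox = ρ·σ_i/σ_m = 0.598 × 16.15 / 19.78 = 0.4883
E(R_Maddox) = R_f + β × MRP = 2.1746% + 0.4883 × 6.1238% = 5.16%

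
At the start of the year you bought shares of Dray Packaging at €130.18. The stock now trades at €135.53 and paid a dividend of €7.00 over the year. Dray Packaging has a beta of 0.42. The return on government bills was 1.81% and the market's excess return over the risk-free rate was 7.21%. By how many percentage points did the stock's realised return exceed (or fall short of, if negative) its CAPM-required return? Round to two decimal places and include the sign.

Realised HPR = (P1 + D1 − P0) / P0 = (135.53 + 7.00 − 130.18) / 130.18 = 12.35 / 130.18 = 9.4869%
CAPM required = R_f + β·MRP = 1.81% + 0.42 × 7.21% = 4.8382%
α = realised − required = 9.4869% − 4.8382% = +4.65%

+4.65%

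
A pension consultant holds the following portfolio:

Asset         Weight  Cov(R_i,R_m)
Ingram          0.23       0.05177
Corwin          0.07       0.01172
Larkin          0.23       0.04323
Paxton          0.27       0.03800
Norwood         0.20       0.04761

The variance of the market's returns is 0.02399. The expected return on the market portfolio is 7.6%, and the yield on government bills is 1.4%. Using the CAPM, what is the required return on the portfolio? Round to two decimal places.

12.37%

β_Ingram = 0.05177 / 0.02399 = 2.1580
β_Corwin = 0.01172 / 0.02399 = 0.4885
β_Larkin = 0.04323 / 0.02399 = 1.8020
β_Paxton = 0.03800 / 0.02399 = 1.5840
β_Norwood = 0.04761 / 0.02399 = 1.9846
β_P = Σ w_i β_i = 0.23×2.1580 + 0.07×0.4885 + 0.23×1.8020 + 0.27×1.5840 + 0.20×1.9846 = 1.7696
MRP = 7.6% − 1.4% = 6.20%
E(R_P) = R_f + β_P × MRP = 1.4% + 1.7696 × 6.2% = 12.37%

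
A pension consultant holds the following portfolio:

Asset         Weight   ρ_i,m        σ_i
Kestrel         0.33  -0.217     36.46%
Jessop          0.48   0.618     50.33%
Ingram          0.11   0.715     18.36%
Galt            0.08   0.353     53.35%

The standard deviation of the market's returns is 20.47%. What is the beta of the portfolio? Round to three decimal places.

0.746

β_Kestrel = -0.217 × 36.46% / 20.47% = -0.3865
β_Jessop = 0.618 × 50.33% / 20.47% = 1.5195
β_Ingram = 0.715 × 18.36% / 20.47% = 0.6413
β_Galt = 0.353 × 53.35% / 20.47% = 0.9200
β_P = Σ w_i β_i = 0.33×-0.3865 + 0.48×1.5195 + 0.11×0.6413 + 0.08×0.9200 = 0.7460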